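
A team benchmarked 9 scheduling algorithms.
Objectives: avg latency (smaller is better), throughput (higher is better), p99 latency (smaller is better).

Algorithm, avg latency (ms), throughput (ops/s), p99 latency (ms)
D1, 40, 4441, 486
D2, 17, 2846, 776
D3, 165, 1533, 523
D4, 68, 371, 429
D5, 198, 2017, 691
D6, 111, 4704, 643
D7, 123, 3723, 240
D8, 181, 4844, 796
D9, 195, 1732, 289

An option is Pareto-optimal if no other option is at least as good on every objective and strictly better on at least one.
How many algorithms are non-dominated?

D1: not dominated.
D2: not dominated (best avg latency).
D3: dominated by D1 (avg latency 40≤165, throughput 4441≥1533, p99 latency 486≤523).
D4: not dominated.
D5: dominated by D1 (avg latency 40≤198, throughput 4441≥2017, p99 latency 486≤691).
D6: not dominated.
D7: not dominated (best p99 latency).
D8: not dominated (best throughput).
D9: dominated by D7 (avg latency 123≤195, throughput 3723≥1732, p99 latency 240≤289).
Pareto-optimal: D1, D2, D4, D6, D7, D8 → 6.

6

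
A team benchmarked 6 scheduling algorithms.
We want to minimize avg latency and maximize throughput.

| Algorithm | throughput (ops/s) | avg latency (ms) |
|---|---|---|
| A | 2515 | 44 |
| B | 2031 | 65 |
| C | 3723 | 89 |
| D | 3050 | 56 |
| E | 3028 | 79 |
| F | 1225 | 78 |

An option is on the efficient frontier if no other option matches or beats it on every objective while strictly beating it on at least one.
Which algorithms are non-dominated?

A: not dominated (best avg latency).
B: dominated by A (throughput 2515≥2031, avg latency 44≤65).
C: not dominated (best throughput).
D: not dominated.
E: dominated by D (throughput 3050≥3028, avg latency 56≤79).
F: dominated by A (throughput 2515≥1225, avg latency 44≤78).

A, C, D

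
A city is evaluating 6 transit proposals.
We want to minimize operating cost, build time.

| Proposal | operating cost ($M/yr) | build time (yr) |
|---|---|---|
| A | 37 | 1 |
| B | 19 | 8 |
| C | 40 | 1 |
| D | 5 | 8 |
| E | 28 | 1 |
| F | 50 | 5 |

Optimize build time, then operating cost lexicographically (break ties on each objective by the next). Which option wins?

First minimize build time: best is 1, kept {A, C, E}.
Then minimize operating cost: best is 28, kept {E}.

E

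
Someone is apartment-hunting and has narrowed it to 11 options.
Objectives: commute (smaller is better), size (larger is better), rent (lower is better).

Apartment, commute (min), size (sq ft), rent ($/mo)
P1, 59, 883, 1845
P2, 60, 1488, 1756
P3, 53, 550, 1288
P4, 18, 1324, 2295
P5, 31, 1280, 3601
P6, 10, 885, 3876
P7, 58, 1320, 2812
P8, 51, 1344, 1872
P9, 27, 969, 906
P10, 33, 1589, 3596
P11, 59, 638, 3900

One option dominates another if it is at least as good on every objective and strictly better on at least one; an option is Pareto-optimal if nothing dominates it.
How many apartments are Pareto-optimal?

6

P1: dominated by P9 (commute 27≤59, size 969≥883, rent 906≤1845).
P2: not dominated.
P3: dominated by P9 (commute 27≤53, size 969≥550, rent 906≤1288).
P4: not dominated.
P5: dominated by P4 (commute 18≤31, size 1324≥1280, rent 2295≤3601).
P6: not dominated (best commute).
P7: dominated by P4 (commute 18≤58, size 1324≥1320, rent 2295≤2812).
P8: not dominated.
P9: not dominated (best rent).
P10: not dominated (best size).
P11: dominated by P1 (commute 59≤59, size 883≥638, rent 1845≤3900).
Pareto-optimal: P2, P4, P6, P8, P9, P10 → 6.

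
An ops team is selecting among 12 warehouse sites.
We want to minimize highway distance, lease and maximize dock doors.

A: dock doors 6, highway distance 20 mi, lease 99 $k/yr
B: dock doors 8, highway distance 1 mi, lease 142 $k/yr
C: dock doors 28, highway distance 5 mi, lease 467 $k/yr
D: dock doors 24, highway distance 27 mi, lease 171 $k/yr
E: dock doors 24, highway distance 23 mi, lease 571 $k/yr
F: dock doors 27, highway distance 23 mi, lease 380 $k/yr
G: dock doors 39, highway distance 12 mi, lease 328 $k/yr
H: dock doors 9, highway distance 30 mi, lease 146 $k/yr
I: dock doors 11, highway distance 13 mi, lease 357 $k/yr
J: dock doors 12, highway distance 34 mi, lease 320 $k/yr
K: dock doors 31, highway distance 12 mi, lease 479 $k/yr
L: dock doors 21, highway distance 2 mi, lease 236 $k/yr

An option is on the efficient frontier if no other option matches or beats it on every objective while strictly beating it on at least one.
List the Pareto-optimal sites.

A, B, C, D, G, H, L

A: not dominated (best lease).
B: not dominated (best highway distance).
C: not dominated.
D: not dominated.
E: dominated by C (dock doors 28≥24, highway distance 5≤23, lease 467≤571).
F: dominated by G (dock doors 39≥27, highway distance 12≤23, lease 328≤380).
G: not dominated (best dock doors).
H: not dominated.
I: dominated by G (dock doors 39≥11, highway distance 12≤13, lease 328≤357).
J: dominated by D (dock doors 24≥12, highway distance 27≤34, lease 171≤320).
K: dominated by G (dock doors 39≥31, highway distance 12≤12, lease 328≤479).
L: not dominated.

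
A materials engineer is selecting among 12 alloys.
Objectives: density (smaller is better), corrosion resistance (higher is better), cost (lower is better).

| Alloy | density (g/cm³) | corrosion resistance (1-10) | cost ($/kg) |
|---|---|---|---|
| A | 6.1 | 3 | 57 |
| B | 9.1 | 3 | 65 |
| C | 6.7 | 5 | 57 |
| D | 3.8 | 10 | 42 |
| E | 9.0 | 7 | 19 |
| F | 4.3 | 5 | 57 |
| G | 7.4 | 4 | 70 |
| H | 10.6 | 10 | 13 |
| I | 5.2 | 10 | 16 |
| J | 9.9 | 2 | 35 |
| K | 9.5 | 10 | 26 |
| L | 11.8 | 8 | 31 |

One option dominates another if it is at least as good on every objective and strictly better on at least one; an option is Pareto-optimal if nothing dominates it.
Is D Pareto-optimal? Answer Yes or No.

A: worse on density (6.1 vs 3.8).
B: worse on density (9.1 vs 3.8).
C: worse on density (6.7 vs 3.8).
E: worse on density (9.0 vs 3.8).
F: worse on density (4.3 vs 3.8).
G: worse on density (7.4 vs 3.8).
H: worse on density (10.6 vs 3.8).
I: worse on density (5.2 vs 3.8).
J: worse on density (9.9 vs 3.8).
K: worse on density (9.5 vs 3.8).
L: worse on density (11.8 vs 3.8).
No option is at least as good as D on every objective and strictly better on one.

Yes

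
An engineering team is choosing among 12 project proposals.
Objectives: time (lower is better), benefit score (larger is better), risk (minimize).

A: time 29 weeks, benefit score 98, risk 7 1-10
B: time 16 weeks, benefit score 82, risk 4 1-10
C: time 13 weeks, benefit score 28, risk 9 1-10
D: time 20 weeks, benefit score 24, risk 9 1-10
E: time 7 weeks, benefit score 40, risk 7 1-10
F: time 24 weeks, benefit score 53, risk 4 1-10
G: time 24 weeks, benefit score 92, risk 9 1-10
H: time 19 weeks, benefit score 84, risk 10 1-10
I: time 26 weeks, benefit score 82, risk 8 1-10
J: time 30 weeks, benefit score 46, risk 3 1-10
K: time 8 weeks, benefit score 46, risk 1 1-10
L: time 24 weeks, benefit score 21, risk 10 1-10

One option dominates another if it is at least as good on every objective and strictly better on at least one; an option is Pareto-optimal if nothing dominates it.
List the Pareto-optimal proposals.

A: not dominated (best benefit score).
B: not dominated.
C: dominated by E (time 7≤13, benefit score 40≥28, risk 7≤9).
D: dominated by B (time 16≤20, benefit score 82≥24, risk 4≤9).
E: not dominated (best time).
F: dominated by B (time 16≤24, benefit score 82≥53, risk 4≤4).
G: not dominated.
H: not dominated.
I: dominated by B (time 16≤26, benefit score 82≥82, risk 4≤8).
J: dominated by K (time 8≤30, benefit score 46≥46, risk 1≤3).
K: not dominated (best risk).
L: dominated by B (time 16≤24, benefit score 82≥21, risk 4≤10).

A, B, E, G, H, K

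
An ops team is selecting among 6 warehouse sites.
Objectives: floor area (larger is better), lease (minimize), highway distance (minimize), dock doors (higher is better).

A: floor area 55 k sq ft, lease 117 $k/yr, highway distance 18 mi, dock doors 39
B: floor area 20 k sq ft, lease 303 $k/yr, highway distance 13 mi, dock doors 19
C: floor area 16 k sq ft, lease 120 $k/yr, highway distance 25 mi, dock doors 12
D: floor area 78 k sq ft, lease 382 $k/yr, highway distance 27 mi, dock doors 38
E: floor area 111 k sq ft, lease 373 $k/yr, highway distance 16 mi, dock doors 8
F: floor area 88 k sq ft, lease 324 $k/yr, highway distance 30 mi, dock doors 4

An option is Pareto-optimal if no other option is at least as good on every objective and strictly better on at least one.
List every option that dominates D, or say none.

none

A: worse on floor area (55 vs 78).
B: worse on floor area (20 vs 78).
C: worse on floor area (16 vs 78).
E: worse on dock doors (8 vs 38).
F: worse on highway distance (30 vs 27).
No option dominates D.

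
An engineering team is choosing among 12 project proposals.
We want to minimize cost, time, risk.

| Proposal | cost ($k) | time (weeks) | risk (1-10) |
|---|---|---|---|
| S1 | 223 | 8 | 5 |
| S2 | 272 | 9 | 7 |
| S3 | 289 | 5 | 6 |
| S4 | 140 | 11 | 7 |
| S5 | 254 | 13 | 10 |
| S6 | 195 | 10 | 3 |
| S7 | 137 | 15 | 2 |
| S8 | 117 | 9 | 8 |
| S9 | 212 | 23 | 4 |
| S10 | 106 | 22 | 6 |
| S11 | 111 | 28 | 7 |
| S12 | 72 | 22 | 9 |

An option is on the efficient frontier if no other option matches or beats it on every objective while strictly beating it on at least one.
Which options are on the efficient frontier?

S1: not dominated.
S2: dominated by S1 (cost 223≤272, time 8≤9, risk 5≤7).
S3: not dominated (best time).
S4: not dominated.
S5: dominated by S1 (cost 223≤254, time 8≤13, risk 5≤10).
S6: not dominated.
S7: not dominated (best risk).
S8: not dominated.
S9: dominated by S6 (cost 195≤212, time 10≤23, risk 3≤4).
S10: not dominated.
S11: dominated by S10 (cost 106≤111, time 22≤28, risk 6≤7).
S12: not dominated (best cost).

S1, S3, S4, S6, S7, S8, S10, S12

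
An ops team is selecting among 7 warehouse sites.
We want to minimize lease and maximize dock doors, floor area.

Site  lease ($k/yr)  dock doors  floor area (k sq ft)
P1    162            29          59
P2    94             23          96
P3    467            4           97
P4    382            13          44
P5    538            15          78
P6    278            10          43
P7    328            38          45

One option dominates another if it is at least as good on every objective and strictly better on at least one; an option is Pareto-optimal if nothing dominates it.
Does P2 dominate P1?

No

P2 vs P1: P2 is worse on dock doors (23 vs 29), so it does not dominate P1.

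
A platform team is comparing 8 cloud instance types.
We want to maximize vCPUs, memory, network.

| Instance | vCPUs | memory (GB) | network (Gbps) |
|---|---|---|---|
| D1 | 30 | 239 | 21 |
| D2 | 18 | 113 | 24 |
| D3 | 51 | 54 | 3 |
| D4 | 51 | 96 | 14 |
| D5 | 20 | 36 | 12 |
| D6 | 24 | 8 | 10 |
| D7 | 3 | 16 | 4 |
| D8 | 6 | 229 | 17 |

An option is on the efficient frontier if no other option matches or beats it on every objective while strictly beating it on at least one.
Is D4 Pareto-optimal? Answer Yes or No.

Yes

D1: worse on vCPUs (30 vs 51).
D2: worse on vCPUs (18 vs 51).
D3: worse on memory (54 vs 96).
D5: worse on vCPUs (20 vs 51).
D6: worse on vCPUs (24 vs 51).
D7: worse on vCPUs (3 vs 51).
D8: worse on vCPUs (6 vs 51).
No option is at least as good as D4 on every objective and strictly better on one.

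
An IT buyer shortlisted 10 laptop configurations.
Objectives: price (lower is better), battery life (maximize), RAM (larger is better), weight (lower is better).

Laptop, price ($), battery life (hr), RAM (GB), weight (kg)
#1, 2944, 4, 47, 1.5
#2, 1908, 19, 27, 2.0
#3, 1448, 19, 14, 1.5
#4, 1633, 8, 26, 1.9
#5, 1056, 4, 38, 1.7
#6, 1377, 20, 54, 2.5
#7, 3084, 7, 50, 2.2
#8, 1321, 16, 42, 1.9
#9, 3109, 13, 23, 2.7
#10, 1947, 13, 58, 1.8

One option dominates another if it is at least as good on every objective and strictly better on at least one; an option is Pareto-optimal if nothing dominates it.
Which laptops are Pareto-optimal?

#1, #2, #3, #5, #6, #8, #10

#1: not dominated.
#2: not dominated.
#3: not dominated.
#4: dominated by #8 (price 1321≤1633, battery life 16≥8, RAM 42≥26, weight 1.9≤1.9).
#5: not dominated (best price).
#6: not dominated (best battery life).
#7: dominated by #10 (price 1947≤3084, battery life 13≥7, RAM 58≥50, weight 1.8≤2.2).
#8: not dominated.
#9: dominated by #2 (price 1908≤3109, battery life 19≥13, RAM 27≥23, weight 2.0≤2.7).
#10: not dominated (best RAM).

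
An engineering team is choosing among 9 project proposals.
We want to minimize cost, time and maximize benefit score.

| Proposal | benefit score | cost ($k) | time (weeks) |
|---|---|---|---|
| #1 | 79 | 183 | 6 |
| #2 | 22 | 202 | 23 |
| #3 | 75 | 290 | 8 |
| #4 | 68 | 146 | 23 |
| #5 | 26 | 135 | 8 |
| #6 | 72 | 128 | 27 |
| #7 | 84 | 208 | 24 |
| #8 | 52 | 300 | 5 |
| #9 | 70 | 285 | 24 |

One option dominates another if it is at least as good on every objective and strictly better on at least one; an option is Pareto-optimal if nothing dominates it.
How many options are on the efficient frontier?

6

#1: not dominated.
#2: dominated by #1 (benefit score 79≥22, cost 183≤202, time 6≤23).
#3: dominated by #1 (benefit score 79≥75, cost 183≤290, time 6≤8).
#4: not dominated.
#5: not dominated.
#6: not dominated (best cost).
#7: not dominated (best benefit score).
#8: not dominated (best time).
#9: dominated by #1 (benefit score 79≥70, cost 183≤285, time 6≤24).
Pareto-optimal: #1, #4, #5, #6, #7, #8 → 6.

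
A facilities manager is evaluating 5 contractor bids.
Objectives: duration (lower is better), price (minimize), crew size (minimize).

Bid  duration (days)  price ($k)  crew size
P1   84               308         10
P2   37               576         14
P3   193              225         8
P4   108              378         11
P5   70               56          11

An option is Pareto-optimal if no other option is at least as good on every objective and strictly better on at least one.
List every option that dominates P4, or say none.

P1, P5

P1: duration 84≤108, price 308≤378, crew size 10≤11 — dominates P4.
P5: duration 70≤108, price 56≤378, crew size 11≤11 — dominates P4.
Others (P2, P3) are each worse than P4 on at least one objective.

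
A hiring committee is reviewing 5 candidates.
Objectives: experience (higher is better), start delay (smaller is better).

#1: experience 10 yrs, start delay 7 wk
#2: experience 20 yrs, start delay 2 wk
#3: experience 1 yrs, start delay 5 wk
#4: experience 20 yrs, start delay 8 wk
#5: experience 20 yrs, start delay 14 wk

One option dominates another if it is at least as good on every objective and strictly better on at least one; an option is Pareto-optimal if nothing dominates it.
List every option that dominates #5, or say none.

#2: experience 20≥20, start delay 2≤14 — dominates #5.
#4: experience 20≥20, start delay 8≤14 — dominates #5.
Others (#1, #3) are each worse than #5 on at least one objective.

#2, #4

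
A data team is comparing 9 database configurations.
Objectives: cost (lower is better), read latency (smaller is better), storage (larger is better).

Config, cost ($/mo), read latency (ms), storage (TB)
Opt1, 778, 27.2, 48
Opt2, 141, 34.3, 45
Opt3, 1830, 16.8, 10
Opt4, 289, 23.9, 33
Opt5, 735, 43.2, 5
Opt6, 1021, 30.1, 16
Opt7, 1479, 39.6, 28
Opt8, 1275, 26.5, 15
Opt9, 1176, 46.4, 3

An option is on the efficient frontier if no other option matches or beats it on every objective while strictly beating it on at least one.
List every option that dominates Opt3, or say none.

none

Opt1: worse on read latency (27.2 vs 16.8).
Opt2: worse on read latency (34.3 vs 16.8).
Opt4: worse on read latency (23.9 vs 16.8).
Opt5: worse on read latency (43.2 vs 16.8).
Opt6: worse on read latency (30.1 vs 16.8).
Opt7: worse on read latency (39.6 vs 16.8).
Opt8: worse on read latency (26.5 vs 16.8).
Opt9: worse on read latency (46.4 vs 16.8).
No option dominates Opt3.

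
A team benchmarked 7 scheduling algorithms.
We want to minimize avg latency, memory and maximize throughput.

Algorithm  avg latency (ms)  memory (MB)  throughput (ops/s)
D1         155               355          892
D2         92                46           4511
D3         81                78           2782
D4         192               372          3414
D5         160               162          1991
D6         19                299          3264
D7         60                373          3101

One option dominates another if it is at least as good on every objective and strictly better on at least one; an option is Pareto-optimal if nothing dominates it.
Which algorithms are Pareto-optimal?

D2, D3, D6

D1: dominated by D2 (avg latency 92≤155, memory 46≤355, throughput 4511≥892).
D2: not dominated (best memory).
D3: not dominated.
D4: dominated by D2 (avg latency 92≤192, memory 46≤372, throughput 4511≥3414).
D5: dominated by D2 (avg latency 92≤160, memory 46≤162, throughput 4511≥1991).
D6: not dominated (best avg latency).
D7: dominated by D6 (avg latency 19≤60, memory 299≤373, throughput 3264≥3101).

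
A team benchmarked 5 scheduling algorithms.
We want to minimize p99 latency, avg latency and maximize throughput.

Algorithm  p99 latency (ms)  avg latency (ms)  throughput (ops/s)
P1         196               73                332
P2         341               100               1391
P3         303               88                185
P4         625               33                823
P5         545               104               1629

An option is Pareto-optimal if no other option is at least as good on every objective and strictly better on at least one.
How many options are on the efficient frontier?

4

P1: not dominated (best p99 latency).
P2: not dominated.
P3: dominated by P1 (p99 latency 196≤303, avg latency 73≤88, throughput 332≥185).
P4: not dominated (best avg latency).
P5: not dominated (best throughput).
Pareto-optimal: P1, P2, P4, P5 → 4.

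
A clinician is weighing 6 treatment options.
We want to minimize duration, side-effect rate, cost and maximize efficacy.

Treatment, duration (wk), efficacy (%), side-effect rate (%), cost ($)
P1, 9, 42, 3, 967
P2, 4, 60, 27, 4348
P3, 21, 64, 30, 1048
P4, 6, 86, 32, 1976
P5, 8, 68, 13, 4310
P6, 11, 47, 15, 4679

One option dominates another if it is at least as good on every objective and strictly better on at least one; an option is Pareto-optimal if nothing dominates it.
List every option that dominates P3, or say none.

P1: worse on efficacy (42 vs 64).
P2: worse on efficacy (60 vs 64).
P4: worse on side-effect rate (32 vs 30).
P5: worse on cost (4310 vs 1048).
P6: worse on efficacy (47 vs 64).
No option dominates P3.

none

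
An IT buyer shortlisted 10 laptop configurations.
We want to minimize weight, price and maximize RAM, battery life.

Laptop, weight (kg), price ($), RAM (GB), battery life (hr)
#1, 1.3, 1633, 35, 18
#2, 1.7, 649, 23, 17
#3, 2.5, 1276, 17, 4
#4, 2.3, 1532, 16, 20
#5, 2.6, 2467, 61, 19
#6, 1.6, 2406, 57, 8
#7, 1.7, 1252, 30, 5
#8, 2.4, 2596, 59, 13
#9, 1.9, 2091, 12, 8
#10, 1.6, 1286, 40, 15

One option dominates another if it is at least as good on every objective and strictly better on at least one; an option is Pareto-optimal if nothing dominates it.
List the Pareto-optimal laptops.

#1, #2, #4, #5, #6, #7, #8, #10

#1: not dominated (best weight).
#2: not dominated (best price).
#3: dominated by #2 (weight 1.7≤2.5, price 649≤1276, RAM 23≥17, battery life 17≥4).
#4: not dominated (best battery life).
#5: not dominated (best RAM).
#6: not dominated.
#7: not dominated.
#8: not dominated.
#9: dominated by #1 (weight 1.3≤1.9, price 1633≤2091, RAM 35≥12, battery life 18≥8).
#10: not dominated.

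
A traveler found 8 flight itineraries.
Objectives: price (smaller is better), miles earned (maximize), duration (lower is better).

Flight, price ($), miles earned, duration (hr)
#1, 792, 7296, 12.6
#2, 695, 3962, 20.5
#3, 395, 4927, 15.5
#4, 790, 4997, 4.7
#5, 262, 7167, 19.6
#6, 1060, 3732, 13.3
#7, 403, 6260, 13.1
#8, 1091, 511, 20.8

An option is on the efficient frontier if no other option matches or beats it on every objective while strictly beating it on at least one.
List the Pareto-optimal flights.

#1: not dominated (best miles earned).
#2: dominated by #3 (price 395≤695, miles earned 4927≥3962, duration 15.5≤20.5).
#3: not dominated.
#4: not dominated (best duration).
#5: not dominated (best price).
#6: dominated by #1 (price 792≤1060, miles earned 7296≥3732, duration 12.6≤13.3).
#7: not dominated.
#8: dominated by #1 (price 792≤1091, miles earned 7296≥511, duration 12.6≤20.8).

#1, #3, #4, #5, #7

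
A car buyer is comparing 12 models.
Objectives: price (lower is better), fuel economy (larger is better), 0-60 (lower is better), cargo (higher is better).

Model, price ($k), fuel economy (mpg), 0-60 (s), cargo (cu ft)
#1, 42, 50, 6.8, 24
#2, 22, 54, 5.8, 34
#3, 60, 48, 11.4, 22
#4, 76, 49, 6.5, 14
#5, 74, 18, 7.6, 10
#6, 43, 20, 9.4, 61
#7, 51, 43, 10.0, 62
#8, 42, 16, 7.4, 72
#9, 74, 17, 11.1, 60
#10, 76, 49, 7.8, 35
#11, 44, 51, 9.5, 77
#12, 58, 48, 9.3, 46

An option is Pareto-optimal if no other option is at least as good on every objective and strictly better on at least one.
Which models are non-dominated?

#2, #6, #8, #10, #11, #12

#1: dominated by #2 (price 22≤42, fuel economy 54≥50, 0-60 5.8≤6.8, cargo 34≥24).
#2: not dominated (best price).
#3: dominated by #1 (price 42≤60, fuel economy 50≥48, 0-60 6.8≤11.4, cargo 24≥22).
#4: dominated by #2 (price 22≤76, fuel economy 54≥49, 0-60 5.8≤6.5, cargo 34≥14).
#5: dominated by #1 (price 42≤74, fuel economy 50≥18, 0-60 6.8≤7.6, cargo 24≥10).
#6: not dominated.
#7: dominated by #11 (price 44≤51, fuel economy 51≥43, 0-60 9.5≤10.0, cargo 77≥62).
#8: not dominated.
#9: dominated by #6 (price 43≤74, fuel economy 20≥17, 0-60 9.4≤11.1, cargo 61≥60).
#10: not dominated.
#11: not dominated (best cargo).
#12: not dominated.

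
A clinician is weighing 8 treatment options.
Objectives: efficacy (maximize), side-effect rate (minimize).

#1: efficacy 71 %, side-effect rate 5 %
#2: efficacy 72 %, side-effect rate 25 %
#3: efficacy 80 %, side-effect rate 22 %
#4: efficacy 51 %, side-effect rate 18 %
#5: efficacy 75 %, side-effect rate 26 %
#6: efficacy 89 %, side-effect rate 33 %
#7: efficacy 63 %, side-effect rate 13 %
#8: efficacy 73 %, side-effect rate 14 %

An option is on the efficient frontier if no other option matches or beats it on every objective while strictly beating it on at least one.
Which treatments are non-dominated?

#1: not dominated (best side-effect rate).
#2: dominated by #3 (efficacy 80≥72, side-effect rate 22≤25).
#3: not dominated.
#4: dominated by #1 (efficacy 71≥51, side-effect rate 5≤18).
#5: dominated by #3 (efficacy 80≥75, side-effect rate 22≤26).
#6: not dominated (best efficacy).
#7: dominated by #1 (efficacy 71≥63, side-effect rate 5≤13).
#8: not dominated.

#1, #3, #6, #8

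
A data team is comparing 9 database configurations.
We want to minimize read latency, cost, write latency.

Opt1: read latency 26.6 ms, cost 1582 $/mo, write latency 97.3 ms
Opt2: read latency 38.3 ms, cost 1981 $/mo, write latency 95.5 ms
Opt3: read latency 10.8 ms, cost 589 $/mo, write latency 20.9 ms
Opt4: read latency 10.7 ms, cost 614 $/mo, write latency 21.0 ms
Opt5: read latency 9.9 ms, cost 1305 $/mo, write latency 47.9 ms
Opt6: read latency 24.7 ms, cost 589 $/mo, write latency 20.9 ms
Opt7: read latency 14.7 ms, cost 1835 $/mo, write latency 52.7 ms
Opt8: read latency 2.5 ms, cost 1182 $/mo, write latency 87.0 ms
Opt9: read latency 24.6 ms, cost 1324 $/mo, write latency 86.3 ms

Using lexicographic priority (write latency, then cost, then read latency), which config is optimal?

Opt3

First minimize write latency: best is 20.9, kept {Opt3, Opt6}.
Then minimize cost: best is 589, kept {Opt3, Opt6}.
Then minimize read latency: best is 10.8, kept {Opt3}.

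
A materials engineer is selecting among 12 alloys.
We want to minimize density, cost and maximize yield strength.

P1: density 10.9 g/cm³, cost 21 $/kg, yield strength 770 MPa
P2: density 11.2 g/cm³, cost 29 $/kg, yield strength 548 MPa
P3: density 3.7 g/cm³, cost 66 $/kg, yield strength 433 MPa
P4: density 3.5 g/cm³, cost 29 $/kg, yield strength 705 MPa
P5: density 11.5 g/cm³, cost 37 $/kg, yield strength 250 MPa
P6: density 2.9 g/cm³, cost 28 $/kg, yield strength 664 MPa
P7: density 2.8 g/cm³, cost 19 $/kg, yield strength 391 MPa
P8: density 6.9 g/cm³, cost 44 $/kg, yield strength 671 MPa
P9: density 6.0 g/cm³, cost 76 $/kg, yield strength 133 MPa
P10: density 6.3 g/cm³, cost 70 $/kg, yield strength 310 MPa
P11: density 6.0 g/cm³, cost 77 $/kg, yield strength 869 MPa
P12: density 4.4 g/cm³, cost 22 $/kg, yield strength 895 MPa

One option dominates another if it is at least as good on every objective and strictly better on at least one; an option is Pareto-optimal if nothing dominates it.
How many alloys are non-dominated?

P1: not dominated.
P2: dominated by P1 (density 10.9≤11.2, cost 21≤29, yield strength 770≥548).
P3: dominated by P4 (density 3.5≤3.7, cost 29≤66, yield strength 705≥433).
P4: not dominated.
P5: dominated by P1 (density 10.9≤11.5, cost 21≤37, yield strength 770≥250).
P6: not dominated.
P7: not dominated (best density).
P8: dominated by P4 (density 3.5≤6.9, cost 29≤44, yield strength 705≥671).
P9: dominated by P3 (density 3.7≤6.0, cost 66≤76, yield strength 433≥133).
P10: dominated by P3 (density 3.7≤6.3, cost 66≤70, yield strength 433≥310).
P11: dominated by P12 (density 4.4≤6.0, cost 22≤77, yield strength 895≥869).
P12: not dominated (best yield strength).
Pareto-optimal: P1, P4, P6, P7, P12 → 5.

5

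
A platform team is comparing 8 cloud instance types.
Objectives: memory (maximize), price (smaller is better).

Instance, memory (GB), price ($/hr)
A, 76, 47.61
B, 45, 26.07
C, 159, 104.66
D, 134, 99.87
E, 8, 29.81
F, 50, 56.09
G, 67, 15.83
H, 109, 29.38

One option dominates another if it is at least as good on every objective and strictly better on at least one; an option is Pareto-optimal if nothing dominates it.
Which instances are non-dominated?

A: dominated by H (memory 109≥76, price 29.38≤47.61).
B: dominated by G (memory 67≥45, price 15.83≤26.07).
C: not dominated (best memory).
D: not dominated.
E: dominated by B (memory 45≥8, price 26.07≤29.81).
F: dominated by A (memory 76≥50, price 47.61≤56.09).
G: not dominated (best price).
H: not dominated.

C, D, G, H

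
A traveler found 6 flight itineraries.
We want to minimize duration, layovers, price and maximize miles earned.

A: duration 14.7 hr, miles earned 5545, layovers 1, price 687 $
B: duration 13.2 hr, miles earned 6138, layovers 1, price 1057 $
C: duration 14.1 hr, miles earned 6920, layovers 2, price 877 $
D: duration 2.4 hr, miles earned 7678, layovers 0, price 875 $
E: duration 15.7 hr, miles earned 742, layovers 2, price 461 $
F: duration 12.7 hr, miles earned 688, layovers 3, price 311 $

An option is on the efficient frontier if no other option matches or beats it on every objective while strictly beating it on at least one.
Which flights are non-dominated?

A: not dominated.
B: dominated by D (duration 2.4≤13.2, miles earned 7678≥6138, layovers 0≤1, price 875≤1057).
C: dominated by D (duration 2.4≤14.1, miles earned 7678≥6920, layovers 0≤2, price 875≤877).
D: not dominated (best duration).
E: not dominated.
F: not dominated (best price).

A, D, E, F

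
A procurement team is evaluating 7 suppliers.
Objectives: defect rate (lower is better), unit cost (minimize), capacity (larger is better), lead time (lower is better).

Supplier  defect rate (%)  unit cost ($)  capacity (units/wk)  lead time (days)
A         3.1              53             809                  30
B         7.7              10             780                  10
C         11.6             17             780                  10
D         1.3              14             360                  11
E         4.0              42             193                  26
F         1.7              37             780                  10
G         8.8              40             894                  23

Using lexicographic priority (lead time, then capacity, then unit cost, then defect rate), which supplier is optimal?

B

First minimize lead time: best is 10, kept {B, C, F}.
Then maximize capacity: best is 780, kept {B, C, F}.
Then minimize unit cost: best is 10, kept {B}.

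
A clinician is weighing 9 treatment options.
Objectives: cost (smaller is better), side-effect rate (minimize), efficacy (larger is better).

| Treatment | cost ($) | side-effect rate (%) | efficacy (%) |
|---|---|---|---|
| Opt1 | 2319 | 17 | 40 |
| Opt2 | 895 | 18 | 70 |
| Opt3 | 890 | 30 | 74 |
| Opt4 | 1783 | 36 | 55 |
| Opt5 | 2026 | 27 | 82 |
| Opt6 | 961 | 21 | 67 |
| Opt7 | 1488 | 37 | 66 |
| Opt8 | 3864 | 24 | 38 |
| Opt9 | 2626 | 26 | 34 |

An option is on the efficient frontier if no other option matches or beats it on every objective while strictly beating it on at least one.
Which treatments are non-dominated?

Opt1, Opt2, Opt3, Opt5

Opt1: not dominated (best side-effect rate).
Opt2: not dominated.
Opt3: not dominated (best cost).
Opt4: dominated by Opt2 (cost 895≤1783, side-effect rate 18≤36, efficacy 70≥55).
Opt5: not dominated (best efficacy).
Opt6: dominated by Opt2 (cost 895≤961, side-effect rate 18≤21, efficacy 70≥67).
Opt7: dominated by Opt2 (cost 895≤1488, side-effect rate 18≤37, efficacy 70≥66).
Opt8: dominated by Opt1 (cost 2319≤3864, side-effect rate 17≤24, efficacy 40≥38).
Opt9: dominated by Opt1 (cost 2319≤2626, side-effect rate 17≤26, efficacy 40≥34).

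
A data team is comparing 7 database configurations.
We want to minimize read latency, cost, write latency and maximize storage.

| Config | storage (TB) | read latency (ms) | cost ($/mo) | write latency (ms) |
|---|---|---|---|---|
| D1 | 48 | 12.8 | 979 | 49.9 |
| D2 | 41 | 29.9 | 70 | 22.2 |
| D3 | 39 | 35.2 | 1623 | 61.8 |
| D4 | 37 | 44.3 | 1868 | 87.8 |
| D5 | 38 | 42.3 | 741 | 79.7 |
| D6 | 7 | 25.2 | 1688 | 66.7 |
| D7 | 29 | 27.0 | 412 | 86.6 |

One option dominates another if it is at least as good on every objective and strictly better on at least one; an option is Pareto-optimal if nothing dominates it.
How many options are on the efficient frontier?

3

D1: not dominated (best storage).
D2: not dominated (best cost).
D3: dominated by D1 (storage 48≥39, read latency 12.8≤35.2, cost 979≤1623, write latency 49.9≤61.8).
D4: dominated by D1 (storage 48≥37, read latency 12.8≤44.3, cost 979≤1868, write latency 49.9≤87.8).
D5: dominated by D2 (storage 41≥38, read latency 29.9≤42.3, cost 70≤741, write latency 22.2≤79.7).
D6: dominated by D1 (storage 48≥7, read latency 12.8≤25.2, cost 979≤1688, write latency 49.9≤66.7).
D7: not dominated.
Pareto-optimal: D1, D2, D7 → 3.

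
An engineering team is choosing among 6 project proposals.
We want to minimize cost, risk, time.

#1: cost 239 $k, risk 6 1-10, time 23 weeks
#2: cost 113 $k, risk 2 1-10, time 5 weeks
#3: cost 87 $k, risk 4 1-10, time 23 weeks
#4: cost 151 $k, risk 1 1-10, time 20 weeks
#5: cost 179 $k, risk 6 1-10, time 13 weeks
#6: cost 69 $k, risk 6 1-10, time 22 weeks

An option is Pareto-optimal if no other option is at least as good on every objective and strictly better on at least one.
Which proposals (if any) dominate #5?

#2: cost 113≤179, risk 2≤6, time 5≤13 — dominates #5.
Others (#1, #3, #4, #6) are each worse than #5 on at least one objective.

#2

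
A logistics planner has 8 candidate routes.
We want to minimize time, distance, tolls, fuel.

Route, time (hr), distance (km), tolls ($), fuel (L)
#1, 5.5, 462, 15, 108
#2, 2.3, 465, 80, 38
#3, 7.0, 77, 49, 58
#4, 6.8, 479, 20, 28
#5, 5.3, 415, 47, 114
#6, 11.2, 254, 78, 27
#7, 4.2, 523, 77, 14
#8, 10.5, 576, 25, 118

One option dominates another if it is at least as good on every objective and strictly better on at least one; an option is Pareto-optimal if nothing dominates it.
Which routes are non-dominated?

#1: not dominated (best tolls).
#2: not dominated (best time).
#3: not dominated (best distance).
#4: not dominated.
#5: not dominated.
#6: not dominated.
#7: not dominated (best fuel).
#8: dominated by #1 (time 5.5≤10.5, distance 462≤576, tolls 15≤25, fuel 108≤118).

#1, #2, #3, #4, #5, #6, #7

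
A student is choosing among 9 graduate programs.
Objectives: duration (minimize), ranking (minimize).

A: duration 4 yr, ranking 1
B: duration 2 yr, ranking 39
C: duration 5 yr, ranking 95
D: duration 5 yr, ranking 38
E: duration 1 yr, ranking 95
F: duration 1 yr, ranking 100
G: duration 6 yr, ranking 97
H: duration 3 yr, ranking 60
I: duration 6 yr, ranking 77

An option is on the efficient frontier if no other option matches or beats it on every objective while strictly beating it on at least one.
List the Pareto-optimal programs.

A: not dominated (best ranking).
B: not dominated.
C: dominated by A (duration 4≤5, ranking 1≤95).
D: dominated by A (duration 4≤5, ranking 1≤38).
E: not dominated.
F: dominated by E (duration 1≤1, ranking 95≤100).
G: dominated by A (duration 4≤6, ranking 1≤97).
H: dominated by B (duration 2≤3, ranking 39≤60).
I: dominated by A (duration 4≤6, ranking 1≤77).

A, B, E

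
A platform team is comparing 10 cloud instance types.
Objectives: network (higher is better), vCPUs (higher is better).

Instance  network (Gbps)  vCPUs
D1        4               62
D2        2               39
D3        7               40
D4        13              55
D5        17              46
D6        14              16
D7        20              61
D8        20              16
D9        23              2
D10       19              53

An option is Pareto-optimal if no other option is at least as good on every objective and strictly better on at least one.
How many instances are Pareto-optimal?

D1: not dominated (best vCPUs).
D2: dominated by D1 (network 4≥2, vCPUs 62≥39).
D3: dominated by D4 (network 13≥7, vCPUs 55≥40).
D4: dominated by D7 (network 20≥13, vCPUs 61≥55).
D5: dominated by D7 (network 20≥17, vCPUs 61≥46).
D6: dominated by D5 (network 17≥14, vCPUs 46≥16).
D7: not dominated.
D8: dominated by D7 (network 20≥20, vCPUs 61≥16).
D9: not dominated (best network).
D10: dominated by D7 (network 20≥19, vCPUs 61≥53).
Pareto-optimal: D1, D7, D9 → 3.

3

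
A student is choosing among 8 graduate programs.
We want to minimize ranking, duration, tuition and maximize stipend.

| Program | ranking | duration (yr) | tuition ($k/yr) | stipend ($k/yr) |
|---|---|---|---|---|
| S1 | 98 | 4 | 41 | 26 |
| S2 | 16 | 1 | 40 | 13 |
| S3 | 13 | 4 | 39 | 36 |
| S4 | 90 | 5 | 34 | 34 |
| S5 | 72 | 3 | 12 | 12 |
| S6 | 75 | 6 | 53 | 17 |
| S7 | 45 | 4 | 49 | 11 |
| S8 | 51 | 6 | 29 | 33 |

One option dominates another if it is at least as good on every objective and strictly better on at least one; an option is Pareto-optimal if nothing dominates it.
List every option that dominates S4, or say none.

S1: worse on ranking (98 vs 90).
S2: worse on tuition (40 vs 34).
S3: worse on tuition (39 vs 34).
S5: worse on stipend (12 vs 34).
S6: worse on duration (6 vs 5).
S7: worse on tuition (49 vs 34).
S8: worse on duration (6 vs 5).
No option dominates S4.

none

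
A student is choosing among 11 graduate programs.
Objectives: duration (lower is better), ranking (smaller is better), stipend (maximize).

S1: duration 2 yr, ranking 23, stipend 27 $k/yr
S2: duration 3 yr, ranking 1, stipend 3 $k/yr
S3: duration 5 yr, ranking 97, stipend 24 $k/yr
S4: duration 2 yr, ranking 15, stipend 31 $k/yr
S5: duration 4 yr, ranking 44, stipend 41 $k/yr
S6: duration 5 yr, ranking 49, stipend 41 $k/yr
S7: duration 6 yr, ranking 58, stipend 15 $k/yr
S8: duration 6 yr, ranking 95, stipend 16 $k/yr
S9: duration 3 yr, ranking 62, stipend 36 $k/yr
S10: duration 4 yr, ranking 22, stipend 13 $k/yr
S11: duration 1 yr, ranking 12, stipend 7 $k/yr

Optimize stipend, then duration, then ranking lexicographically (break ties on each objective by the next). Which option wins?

First maximize stipend: best is 41, kept {S5, S6}.
Then minimize duration: best is 4, kept {S5}.

S5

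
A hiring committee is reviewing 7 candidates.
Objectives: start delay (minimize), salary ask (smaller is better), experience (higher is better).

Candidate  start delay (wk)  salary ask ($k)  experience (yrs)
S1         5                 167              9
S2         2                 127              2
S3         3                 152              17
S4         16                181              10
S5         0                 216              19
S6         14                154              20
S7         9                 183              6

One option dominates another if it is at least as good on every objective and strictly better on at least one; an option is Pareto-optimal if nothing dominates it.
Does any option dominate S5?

No

S1: worse on start delay (5 vs 0).
S2: worse on start delay (2 vs 0).
S3: worse on start delay (3 vs 0).
S4: worse on start delay (16 vs 0).
S6: worse on start delay (14 vs 0).
S7: worse on start delay (9 vs 0).
No option is at least as good as S5 on every objective and strictly better on one.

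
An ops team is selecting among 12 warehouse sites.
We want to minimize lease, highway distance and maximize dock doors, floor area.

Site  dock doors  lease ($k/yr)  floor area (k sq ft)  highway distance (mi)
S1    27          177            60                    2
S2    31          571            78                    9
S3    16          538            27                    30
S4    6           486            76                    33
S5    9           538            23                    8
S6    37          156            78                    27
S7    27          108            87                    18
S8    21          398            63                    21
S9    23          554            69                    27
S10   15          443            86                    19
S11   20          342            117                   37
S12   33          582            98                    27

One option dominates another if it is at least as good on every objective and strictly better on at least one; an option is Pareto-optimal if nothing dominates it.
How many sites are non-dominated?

S1: not dominated (best highway distance).
S2: not dominated.
S3: dominated by S1 (dock doors 27≥16, lease 177≤538, floor area 60≥27, highway distance 2≤30).
S4: dominated by S6 (dock doors 37≥6, lease 156≤486, floor area 78≥76, highway distance 27≤33).
S5: dominated by S1 (dock doors 27≥9, lease 177≤538, floor area 60≥23, highway distance 2≤8).
S6: not dominated (best dock doors).
S7: not dominated (best lease).
S8: dominated by S7 (dock doors 27≥21, lease 108≤398, floor area 87≥63, highway distance 18≤21).
S9: dominated by S6 (dock doors 37≥23, lease 156≤554, floor area 78≥69, highway distance 27≤27).
S10: dominated by S7 (dock doors 27≥15, lease 108≤443, floor area 87≥86, highway distance 18≤19).
S11: not dominated (best floor area).
S12: not dominated.
Pareto-optimal: S1, S2, S6, S7, S11, S12 → 6.

6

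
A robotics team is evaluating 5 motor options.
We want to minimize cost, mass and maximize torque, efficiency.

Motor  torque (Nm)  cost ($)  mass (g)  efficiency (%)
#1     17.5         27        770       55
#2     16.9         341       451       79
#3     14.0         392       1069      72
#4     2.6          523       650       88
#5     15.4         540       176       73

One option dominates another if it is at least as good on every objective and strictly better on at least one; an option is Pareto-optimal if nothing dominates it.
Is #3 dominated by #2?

#2 vs #3: torque 16.9≥14.0, cost 341≤392, mass 451≤1069, efficiency 79≥72 — #2 is at least as good on every objective with at least one strict improvement.

Yes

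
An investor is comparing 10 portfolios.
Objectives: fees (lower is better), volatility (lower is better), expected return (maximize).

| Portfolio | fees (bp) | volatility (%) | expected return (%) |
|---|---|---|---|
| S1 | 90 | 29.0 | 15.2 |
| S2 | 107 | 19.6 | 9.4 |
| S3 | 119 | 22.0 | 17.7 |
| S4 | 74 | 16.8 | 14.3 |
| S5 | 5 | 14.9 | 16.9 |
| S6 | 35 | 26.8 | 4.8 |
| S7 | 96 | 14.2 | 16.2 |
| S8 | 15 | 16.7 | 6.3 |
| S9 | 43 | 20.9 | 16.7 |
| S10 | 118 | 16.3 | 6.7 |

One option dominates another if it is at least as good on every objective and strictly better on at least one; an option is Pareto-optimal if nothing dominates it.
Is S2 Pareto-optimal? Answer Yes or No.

No

S4 vs S2: fees 74≤107, volatility 16.8≤19.6, expected return 14.3≥9.4 — S4 is at least as good on every objective and strictly better on at least one, so S4 dominates S2.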